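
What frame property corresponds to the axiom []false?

emptiness of R: forall x forall y ~Rxy

□⊥ is valid iff no world has any successor (otherwise □⊥ fails at any world with one).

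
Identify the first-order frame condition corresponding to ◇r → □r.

partial functionality: ∀x ∀y ∀z (Rxy ∧ Rxz → y = z)

This is the CD axiom.
Its frame correspondent is partial functionality — ∀x ∀y ∀z (Rxy ∧ Rxz → y = z).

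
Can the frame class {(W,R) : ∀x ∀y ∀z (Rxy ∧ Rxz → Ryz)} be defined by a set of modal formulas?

Definable; ◇r → □◇r defines it

This is a Sahlqvist condition; the 5 axiom ◇r → □◇r defines it.
Suppose ◇r→□◇r is valid. Take Rxy, Rxz and set V(r)={y}. Then ◇r at x, so □◇r at x, so ◇r at z, so some w with Rzw has r; w=y, i.e. Rzy. By symmetry of the argument, Ryz.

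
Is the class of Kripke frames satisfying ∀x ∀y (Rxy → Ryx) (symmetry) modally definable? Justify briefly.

Yes: it is symmetry, defined by the B schema r → □◇r.
Suppose r→□◇r is valid. Take Rxy and set V(r)={x}. Then r at x, so □◇r at x, so ◇r at y, so some z with Ryz has r; z=x, i.e. Ryx.

Yes, by r → □◇r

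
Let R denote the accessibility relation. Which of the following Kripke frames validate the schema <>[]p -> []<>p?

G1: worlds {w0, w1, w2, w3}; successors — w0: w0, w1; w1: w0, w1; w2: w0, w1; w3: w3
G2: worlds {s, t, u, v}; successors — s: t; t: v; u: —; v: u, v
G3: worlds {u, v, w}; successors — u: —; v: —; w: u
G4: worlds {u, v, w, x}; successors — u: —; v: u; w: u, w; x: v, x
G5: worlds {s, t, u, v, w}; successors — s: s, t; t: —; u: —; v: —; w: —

This is the axiom for convergence; its first-order frame correspondent is forall x forall y forall z (Rxy & Rxz -> exists w (Ryw & Rzw)).
G1: ✓.
G2: fails — Rvu and Rvu but u and u have no common successor.
G3: fails — Rwu and Rwu but u and u have no common successor.
G4: fails — Rvu and Rvu but u and u have no common successor.
G5: fails — Rss and Rst but s and t have no common successor.

G1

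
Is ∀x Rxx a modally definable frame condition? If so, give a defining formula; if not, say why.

Yes: it is reflexivity, defined by the T schema □p → p.

Yes — defined by □p → p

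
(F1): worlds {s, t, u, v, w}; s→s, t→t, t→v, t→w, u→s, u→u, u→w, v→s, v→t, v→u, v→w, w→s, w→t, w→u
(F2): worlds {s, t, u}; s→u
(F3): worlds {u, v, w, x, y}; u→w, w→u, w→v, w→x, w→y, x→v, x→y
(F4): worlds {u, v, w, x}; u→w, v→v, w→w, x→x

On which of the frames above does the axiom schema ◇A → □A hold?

(F2), (F4)

Frame correspondent (Sahlqvist): ∀x ∀y ∀z (Rxy ∧ Rxz → y = z) — i.e. partial functionality.
(F1): fails — t sees both t and v.
(F2): ✓.
(F3): fails — w sees both u and v.
(F4): ✓.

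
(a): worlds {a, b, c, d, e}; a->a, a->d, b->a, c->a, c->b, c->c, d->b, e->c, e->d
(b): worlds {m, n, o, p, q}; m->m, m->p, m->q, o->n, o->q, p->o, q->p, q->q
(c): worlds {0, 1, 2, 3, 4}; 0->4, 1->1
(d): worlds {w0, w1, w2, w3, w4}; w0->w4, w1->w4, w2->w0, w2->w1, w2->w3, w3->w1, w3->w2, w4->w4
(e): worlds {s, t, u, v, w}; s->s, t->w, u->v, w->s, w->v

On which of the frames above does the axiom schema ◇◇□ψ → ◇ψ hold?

(c)

This is the axiom for a generalized confluence (Geach) condition; its first-order frame correspondent is ∀x ∀y (xR²y → ∃w (yRw ∧ xRw)).
(a): fails — aR²d but no w with dRw and aRw.
(b): fails — mR²p but no w with pRw and mRw.
(c): ✓.
(d): fails — w2R²w1 but no w with w1Rw and w2Rw.
(e): fails — tR²s but no w* with sRw* and tRw*.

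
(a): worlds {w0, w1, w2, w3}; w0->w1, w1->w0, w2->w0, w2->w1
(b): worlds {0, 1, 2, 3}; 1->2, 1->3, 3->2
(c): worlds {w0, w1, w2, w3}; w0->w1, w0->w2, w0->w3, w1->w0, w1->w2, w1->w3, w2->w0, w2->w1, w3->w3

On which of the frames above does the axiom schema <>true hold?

The schema corresponds to seriality: forall x exists y Rxy.
(a): fails — world w3 has no successor.
(b): fails — world 0 has no successor.
(c): holds.
Valid on: (c).

(c)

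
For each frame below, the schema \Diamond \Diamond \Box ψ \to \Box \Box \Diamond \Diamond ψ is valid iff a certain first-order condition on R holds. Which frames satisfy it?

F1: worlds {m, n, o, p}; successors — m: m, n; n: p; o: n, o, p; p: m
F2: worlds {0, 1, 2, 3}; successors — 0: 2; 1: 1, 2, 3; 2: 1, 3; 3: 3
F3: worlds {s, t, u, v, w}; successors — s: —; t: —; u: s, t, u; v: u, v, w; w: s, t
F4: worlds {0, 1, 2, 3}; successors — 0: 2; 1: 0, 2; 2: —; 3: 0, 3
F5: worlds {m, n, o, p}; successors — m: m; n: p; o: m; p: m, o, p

Frame correspondent (Sahlqvist): \forall x \forall y \forall z ((x R^2 y \wedge x R^2 z) \to \exists w (yRw \wedge z R^2 w)) — i.e. a generalized confluence (Geach) condition.
F1: fails — mR²n, mR²n but no w with nRw and nR²w.
F2: ✓.
F3: fails — uR²s, uR²s but no w* with sRw* and sR²w*.
F4: fails — 1R²2, 1R²2 but no w with 2Rw and 2R²w.
F5: ✓.
Valid on: F2, F5.

F2, F5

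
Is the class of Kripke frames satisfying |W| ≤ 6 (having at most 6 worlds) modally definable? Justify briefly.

Any modally definable frame class is closed under disjoint unions.
Any modal formula valid on each of 7 disjoint one-world frames is valid on their disjoint union (validity is preserved under disjoint unions). Each one-world frame has |W|=1≤6, but the union has |W|=7.
Hence having at most 6 worlds is not modally definable.

No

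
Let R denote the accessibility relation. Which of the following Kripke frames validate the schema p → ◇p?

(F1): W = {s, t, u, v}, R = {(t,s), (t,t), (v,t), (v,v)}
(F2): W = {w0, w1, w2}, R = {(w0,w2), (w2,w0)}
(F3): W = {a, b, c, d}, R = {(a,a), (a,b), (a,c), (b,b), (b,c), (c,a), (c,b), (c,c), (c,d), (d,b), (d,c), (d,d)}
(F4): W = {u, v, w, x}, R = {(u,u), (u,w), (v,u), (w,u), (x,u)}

This is the axiom for reflexivity; its first-order frame correspondent is ∀x Rxx.
(F1): fails — world s does not see itself.
(F2): fails — world w0 does not see itself.
(F3): ✓.
(F4): fails — world v does not see itself.

(F3)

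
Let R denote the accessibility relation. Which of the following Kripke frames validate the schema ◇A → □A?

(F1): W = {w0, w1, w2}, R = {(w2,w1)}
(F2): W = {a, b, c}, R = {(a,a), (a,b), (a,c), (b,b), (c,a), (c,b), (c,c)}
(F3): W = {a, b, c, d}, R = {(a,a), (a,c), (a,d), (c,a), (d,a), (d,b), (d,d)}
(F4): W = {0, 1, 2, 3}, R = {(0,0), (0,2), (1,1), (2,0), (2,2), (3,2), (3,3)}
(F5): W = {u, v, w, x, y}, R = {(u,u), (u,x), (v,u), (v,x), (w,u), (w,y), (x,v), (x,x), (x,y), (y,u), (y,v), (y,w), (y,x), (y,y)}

(F1)

The schema corresponds to partial functionality: ∀x ∀y ∀z (Rxy ∧ Rxz → y = z).
(F1): satisfies the condition.
(F2): fails — a sees both a and b.
(F3): fails — a sees both a and c.
(F4): fails — 0 sees both 0 and 2.
(F5): fails — u sees both u and x.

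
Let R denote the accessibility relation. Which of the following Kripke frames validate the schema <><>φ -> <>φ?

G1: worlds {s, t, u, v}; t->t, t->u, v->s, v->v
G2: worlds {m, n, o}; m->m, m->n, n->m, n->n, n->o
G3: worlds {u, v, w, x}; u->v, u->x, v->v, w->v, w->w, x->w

The schema corresponds to transitivity: forall x forall y forall z (Rxy & Ryz -> Rxz).
G1: holds.
G2: fails — Rmn and Rno but not Rmo.
G3: fails — Rxw and Rwv but not Rxv.

G1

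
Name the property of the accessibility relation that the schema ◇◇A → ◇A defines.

transitivity

Equivalently (dual form): □A → □□A.
Suppose □A→□□A is valid. Take Rxy, Ryz and set V(A)={w : Rxw}. Then □A at x, so □□A at x, so □A at y, so A at z, i.e. Rxz.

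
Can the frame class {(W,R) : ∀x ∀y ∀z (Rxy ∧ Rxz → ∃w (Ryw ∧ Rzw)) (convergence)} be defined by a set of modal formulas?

Yes: it is convergence, defined by the .2 schema ◇□q → □◇q.

Yes — defined by ◇□q → □◇q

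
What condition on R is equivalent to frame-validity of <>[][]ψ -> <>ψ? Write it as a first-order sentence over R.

forall x forall y (xRy -> exists w (y R^2 w & xRw))

This is a Sahlqvist (Geach-type) schema ◇^1□^2ψ → □^0◇^1ψ.
First-order correspondent: forall x forall y (xRy -> exists w (y R^2 w & xRw)).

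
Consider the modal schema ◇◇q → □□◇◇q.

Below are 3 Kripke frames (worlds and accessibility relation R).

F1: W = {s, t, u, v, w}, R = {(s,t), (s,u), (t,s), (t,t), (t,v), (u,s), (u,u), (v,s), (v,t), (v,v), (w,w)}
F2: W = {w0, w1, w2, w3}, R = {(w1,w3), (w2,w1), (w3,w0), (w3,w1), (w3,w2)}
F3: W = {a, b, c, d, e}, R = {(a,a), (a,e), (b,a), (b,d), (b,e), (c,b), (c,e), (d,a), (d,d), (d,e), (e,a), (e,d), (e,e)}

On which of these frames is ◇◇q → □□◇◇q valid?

F3

This is the axiom for a generalized confluence (Geach) condition; its first-order frame correspondent is ∀x ∀y ∀z ((xR²y ∧ xR²z) → ∃w (y = w ∧ zR²w)).
F1: fails — sR²v, sR²u but no w* with v=w* and uR²w*.
F2: fails — w1R²w0, w1R²w0 but no w with w0=w and w0R²w.
F3: holds.
Valid on: F3.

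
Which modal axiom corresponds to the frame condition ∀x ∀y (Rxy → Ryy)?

□(□ψ → ψ)

This is shift-reflexivity; the standard corresponding axiom is T□: □(□ψ → ψ).
Suppose □(□ψ→ψ) is valid. Take Rxy and set V(ψ)={w : Ryw}. Then at y, □ψ holds; since □(□ψ→ψ) at x, □ψ→ψ at y, so ψ at y, i.e. Ryy.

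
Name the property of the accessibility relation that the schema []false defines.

emptiness of R: forall x forall y ~Rxy

This schema is the Ver axiom.
Its frame correspondent is emptiness of R — forall x forall y ~Rxy.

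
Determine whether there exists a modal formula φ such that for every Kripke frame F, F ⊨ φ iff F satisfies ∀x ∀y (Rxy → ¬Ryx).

Not modally definable

Modal frame validity is preserved under surjective bounded morphisms.
The 3-cycle (worlds w0,w1,w2 with w0→w1→w2→w0) is asymmetric. Mapping every world to a single reflexive point • is a surjective bounded morphism, and the reflexive point is not asymmetric (R•• but asymmetry requires ¬R••).
Hence asymmetry is not modally definable.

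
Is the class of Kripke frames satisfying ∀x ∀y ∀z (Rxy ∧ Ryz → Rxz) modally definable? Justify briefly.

Yes — defined by □p → □□p

This is a Sahlqvist condition; the 4 axiom □p → □□p defines it.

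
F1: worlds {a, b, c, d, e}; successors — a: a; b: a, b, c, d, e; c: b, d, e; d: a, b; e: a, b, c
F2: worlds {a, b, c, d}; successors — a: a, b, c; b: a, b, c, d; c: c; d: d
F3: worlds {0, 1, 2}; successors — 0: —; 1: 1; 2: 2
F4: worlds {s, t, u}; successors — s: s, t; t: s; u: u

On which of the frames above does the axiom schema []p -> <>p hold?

F1, F2, F4

The schema corresponds to seriality: forall x exists y Rxy.
F1: condition met.
F2: condition met.
F3: fails — world 0 has no successor.
F4: condition met.
Valid on: F1, F2, F4.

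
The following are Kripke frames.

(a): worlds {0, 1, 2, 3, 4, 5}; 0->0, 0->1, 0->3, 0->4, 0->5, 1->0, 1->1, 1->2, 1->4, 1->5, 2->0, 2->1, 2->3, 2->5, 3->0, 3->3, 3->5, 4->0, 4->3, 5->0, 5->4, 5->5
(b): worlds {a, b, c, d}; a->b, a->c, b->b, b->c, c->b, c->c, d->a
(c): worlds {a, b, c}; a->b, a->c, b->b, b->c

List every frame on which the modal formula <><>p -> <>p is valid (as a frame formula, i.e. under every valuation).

This is the axiom for transitivity; its first-order frame correspondent is forall x forall y forall z (Rxy & Ryz -> Rxz).
(a): fails — R12 and R23 but not R13.
(b): fails — Rda and Rab but not Rdb.
(c): ✓.

(c)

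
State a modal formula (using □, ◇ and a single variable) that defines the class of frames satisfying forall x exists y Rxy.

□ψ → ◇ψ

This is seriality; the standard corresponding axiom is D: □ψ → ◇ψ.
Suppose □ψ→◇ψ is valid. At any x set V(ψ)=W. Then □ψ at x, so ◇ψ at x, so x has a successor.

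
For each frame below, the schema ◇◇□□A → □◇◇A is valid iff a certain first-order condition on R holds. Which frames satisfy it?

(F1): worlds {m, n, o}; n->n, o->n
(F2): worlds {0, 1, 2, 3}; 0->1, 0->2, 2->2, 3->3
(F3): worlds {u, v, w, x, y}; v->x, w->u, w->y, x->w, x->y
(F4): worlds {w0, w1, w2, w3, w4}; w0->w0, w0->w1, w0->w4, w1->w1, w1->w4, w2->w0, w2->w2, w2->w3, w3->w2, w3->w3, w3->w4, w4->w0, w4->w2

Frame correspondent (Sahlqvist): ∀x ∀y ∀z ((xR²y ∧ xRz) → ∃w (yR²w ∧ zR²w)) — i.e. a generalized confluence (Geach) condition.
(F1): ✓.
(F2): fails — 0R²2, 0R1 but no w with 2R²w and 1R²w.
(F3): fails — vR²w, vRx but no t with wR²t and xR²t.
(F4): ✓.
Valid on: (F1), (F4).

(F1), (F4)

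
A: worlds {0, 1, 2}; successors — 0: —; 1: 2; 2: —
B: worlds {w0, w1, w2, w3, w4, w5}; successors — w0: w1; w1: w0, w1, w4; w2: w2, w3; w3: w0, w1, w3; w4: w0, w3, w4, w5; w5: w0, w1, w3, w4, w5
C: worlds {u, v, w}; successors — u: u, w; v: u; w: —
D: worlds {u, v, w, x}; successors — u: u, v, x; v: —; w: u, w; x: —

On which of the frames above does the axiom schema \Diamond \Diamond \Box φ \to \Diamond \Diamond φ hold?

Frame correspondent (Sahlqvist): \forall x \forall y (x R^2 y \to \exists w (yRw \wedge x R^2 w)) — i.e. a generalized confluence (Geach) condition.
A: satisfies the condition.
B: satisfies the condition.
C: fails — uR²w but no t with wRt and uR²t.
D: fails — uR²v but no t with vRt and uR²t.

A, B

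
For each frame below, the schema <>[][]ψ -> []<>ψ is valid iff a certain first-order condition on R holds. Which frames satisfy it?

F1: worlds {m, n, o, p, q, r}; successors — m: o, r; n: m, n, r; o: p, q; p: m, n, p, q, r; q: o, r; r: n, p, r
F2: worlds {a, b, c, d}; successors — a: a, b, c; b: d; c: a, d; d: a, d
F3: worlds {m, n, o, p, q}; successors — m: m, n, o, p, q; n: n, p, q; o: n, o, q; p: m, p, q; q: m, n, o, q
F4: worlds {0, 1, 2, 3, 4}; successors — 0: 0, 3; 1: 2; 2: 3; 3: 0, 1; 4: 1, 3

This is the axiom for a generalized confluence (Geach) condition; its first-order frame correspondent is forall x forall y forall z ((xRy & xRz) -> exists w (y R^2 w & zRw)).
F1: ✓.
F2: ✓.
F3: ✓.
F4: fails — 1R2, 1R2 but no w with 2R²w and 2Rw.
Valid on: F1, F2, F3.

F1, F2, F3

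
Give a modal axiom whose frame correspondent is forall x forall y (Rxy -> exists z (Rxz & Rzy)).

A defining formula is □□q → □q (the C4 axiom).
Suppose □□q→□q is valid. Take Rxy and set V(q)={w : xR²w}. Then □□q at x, so □q at x, so q at y, i.e. ∃z(Rxz∧Rzy).

□□q → □q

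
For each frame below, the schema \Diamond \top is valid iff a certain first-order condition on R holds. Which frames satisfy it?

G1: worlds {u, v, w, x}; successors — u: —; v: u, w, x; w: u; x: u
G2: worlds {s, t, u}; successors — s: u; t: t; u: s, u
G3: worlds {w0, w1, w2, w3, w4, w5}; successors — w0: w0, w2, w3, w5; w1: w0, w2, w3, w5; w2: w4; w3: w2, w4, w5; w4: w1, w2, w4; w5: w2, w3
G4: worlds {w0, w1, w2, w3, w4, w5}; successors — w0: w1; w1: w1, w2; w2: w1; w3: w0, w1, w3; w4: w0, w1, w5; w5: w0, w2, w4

This is the axiom for seriality; its first-order frame correspondent is \forall x \exists y Rxy.
G1: fails — world u has no successor.
G2: holds.
G3: holds.
G4: holds.
Valid on: G2, G3, G4.

G2, G3, G4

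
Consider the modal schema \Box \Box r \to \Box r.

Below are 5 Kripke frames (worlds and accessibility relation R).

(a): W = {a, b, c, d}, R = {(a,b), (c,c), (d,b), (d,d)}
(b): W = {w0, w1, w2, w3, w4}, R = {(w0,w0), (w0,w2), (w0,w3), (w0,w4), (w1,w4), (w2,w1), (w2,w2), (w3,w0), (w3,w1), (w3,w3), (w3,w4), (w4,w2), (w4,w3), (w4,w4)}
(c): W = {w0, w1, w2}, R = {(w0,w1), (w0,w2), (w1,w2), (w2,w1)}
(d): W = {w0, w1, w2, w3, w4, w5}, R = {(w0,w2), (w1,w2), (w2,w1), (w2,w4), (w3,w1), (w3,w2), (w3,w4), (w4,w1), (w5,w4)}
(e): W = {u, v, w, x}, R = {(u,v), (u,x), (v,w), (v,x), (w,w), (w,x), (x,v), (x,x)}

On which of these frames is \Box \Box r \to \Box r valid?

Frame correspondent (Sahlqvist): \forall x \forall y (Rxy \to \exists z (Rxz \wedge Rzy)) — i.e. density.
(a): fails — Rab but no z with Raz and Rzb.
(b): ✓.
(c): fails — Rw1w2 but no z with Rw1z and Rzw2.
(d): fails — Rw1w2 but no z with Rw1z and Rzw2.
(e): ✓.

(b), (e)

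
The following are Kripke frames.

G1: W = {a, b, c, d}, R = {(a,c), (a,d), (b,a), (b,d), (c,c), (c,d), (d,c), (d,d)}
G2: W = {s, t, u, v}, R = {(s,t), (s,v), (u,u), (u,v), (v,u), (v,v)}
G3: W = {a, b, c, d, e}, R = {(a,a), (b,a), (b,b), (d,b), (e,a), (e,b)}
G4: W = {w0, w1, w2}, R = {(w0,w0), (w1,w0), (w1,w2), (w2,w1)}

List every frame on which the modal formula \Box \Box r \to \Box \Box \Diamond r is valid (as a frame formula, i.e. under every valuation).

The schema corresponds to a generalized confluence (Geach) condition: \forall x \forall z (x R^2 z \to \exists w (x R^2 w \wedge zRw)).
G1: condition met.
G2: condition met.
G3: condition met.
G4: fails — w2R²w2 but no w with w2R²w and w2Rw.
Valid on: G1, G2, G3.

G1, G2, G3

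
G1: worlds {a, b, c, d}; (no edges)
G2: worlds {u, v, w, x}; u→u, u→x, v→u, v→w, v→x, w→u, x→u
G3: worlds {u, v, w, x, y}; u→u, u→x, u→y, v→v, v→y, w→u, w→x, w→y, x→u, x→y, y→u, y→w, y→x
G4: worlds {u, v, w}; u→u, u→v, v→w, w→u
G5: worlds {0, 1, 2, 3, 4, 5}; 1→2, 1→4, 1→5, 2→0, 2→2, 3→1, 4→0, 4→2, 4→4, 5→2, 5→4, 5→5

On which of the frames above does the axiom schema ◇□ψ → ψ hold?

G1

Frame correspondent (Sahlqvist): ∀x ∀y (Rxy → Ryx) — i.e. symmetry.
G1: holds.
G2: fails — Rwu but not Ruw.
G3: fails — Rwu but not Ruw.
G4: fails — Ruv but not Rvu.
G5: fails — R31 but not R13.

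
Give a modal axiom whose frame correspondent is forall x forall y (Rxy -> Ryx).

s → □◇s

A defining formula is s → □◇s (the B axiom).
Suppose s→□◇s is valid. Take Rxy and set V(s)={x}. Then s at x, so □◇s at x, so ◇s at y, so some z with Ryz has s; z=x, i.e. Ryx.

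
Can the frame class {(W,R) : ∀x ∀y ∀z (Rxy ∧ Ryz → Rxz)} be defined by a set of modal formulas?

Definable; □r → □□r defines it

The condition is transitivity. A defining modal formula is □r → □□r.
Suppose □r→□□r is valid. Take Rxy, Ryz and set V(r)={w : Rxw}. Then □r at x, so □□r at x, so □r at y, so r at z, i.e. Rxz.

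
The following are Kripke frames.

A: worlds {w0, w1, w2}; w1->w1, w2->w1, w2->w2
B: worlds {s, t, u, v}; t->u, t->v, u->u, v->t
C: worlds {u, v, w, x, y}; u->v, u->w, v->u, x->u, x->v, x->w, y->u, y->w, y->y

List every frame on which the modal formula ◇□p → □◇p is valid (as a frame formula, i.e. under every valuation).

This is the axiom for convergence; its first-order frame correspondent is ∀x ∀y ∀z (Rxy ∧ Rxz → ∃w (Ryw ∧ Rzw)).
A: condition met.
B: fails — Rtu and Rtv but u and v have no common successor.
C: fails — Ruv and Ruw but v and w have no common successor.

A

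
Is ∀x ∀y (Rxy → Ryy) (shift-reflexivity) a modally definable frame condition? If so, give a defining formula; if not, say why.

This is a Sahlqvist condition; the T□ axiom □(□r → r) defines it.

Yes, by □(□r → r)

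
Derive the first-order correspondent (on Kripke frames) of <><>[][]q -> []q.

forall x forall y forall z ((x R^2 y & xRz) -> exists w (y R^2 w & z = w))

This is a Sahlqvist (Geach-type) schema ◇^2□^2q → □^1◇^0q.
First-order correspondent: forall x forall y forall z ((x R^2 y & xRz) -> exists w (y R^2 w & z = w)).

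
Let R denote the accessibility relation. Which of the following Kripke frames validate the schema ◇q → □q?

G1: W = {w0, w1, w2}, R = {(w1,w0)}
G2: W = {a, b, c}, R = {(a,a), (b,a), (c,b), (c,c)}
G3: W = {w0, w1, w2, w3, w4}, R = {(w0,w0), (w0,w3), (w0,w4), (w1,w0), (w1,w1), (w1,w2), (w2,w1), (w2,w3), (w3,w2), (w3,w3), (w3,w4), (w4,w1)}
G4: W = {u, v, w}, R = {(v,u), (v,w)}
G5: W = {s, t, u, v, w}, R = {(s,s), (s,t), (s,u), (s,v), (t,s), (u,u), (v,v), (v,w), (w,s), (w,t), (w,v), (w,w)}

This is the axiom for partial functionality; its first-order frame correspondent is ∀x ∀y ∀z (Rxy ∧ Rxz → y = z).
G1: satisfies the condition.
G2: fails — c sees both b and c.
G3: fails — w0 sees both w0 and w3.
G4: fails — v sees both u and w.
G5: fails — s sees both s and t.
Valid on: G1.

G1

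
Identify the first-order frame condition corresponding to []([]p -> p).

This is the T□ axiom.
Its frame correspondent is shift-reflexivity — forall x forall y (Rxy -> Ryy).

shift-reflexivity: forall x forall y (Rxy -> Ryy)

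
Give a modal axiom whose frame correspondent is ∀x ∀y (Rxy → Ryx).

p → □◇p

A defining formula is p → □◇p (the B axiom).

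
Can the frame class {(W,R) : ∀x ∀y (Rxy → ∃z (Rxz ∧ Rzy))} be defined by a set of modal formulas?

Definable; □□r → □r defines it

The condition is density. A defining modal formula is □□r → □r.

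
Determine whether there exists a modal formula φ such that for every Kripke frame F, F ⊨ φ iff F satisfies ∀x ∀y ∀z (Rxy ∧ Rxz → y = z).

The condition is partial functionality. A defining modal formula is ◇q → □q.
Suppose ◇q→□q is valid. Take Rxy, Rxz and set V(q)={y}. Then ◇q at x, so □q at x, so q at z, i.e. z=y.

Definable; ◇q → □q defines it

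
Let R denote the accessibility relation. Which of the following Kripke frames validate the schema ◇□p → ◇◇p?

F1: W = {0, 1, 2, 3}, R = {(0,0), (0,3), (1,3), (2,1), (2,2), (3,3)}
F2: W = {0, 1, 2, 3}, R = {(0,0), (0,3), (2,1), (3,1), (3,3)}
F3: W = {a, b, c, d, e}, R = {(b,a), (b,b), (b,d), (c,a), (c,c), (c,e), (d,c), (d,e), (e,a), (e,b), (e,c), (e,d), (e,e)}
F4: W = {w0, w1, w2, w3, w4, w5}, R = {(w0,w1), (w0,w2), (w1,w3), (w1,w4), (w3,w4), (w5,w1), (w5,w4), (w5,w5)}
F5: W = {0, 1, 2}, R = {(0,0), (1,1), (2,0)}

F1, F5

Frame correspondent (Sahlqvist): ∀x ∀y (xRy → ∃w (yRw ∧ xR²w)) — i.e. a generalized confluence (Geach) condition.
F1: holds.
F2: fails — 2R1 but no w with 1Rw and 2R²w.
F3: fails — bRa but no w with aRw and bR²w.
F4: fails — w0Rw2 but no w with w2Rw and w0R²w.
F5: holds.
Valid on: F1, F5.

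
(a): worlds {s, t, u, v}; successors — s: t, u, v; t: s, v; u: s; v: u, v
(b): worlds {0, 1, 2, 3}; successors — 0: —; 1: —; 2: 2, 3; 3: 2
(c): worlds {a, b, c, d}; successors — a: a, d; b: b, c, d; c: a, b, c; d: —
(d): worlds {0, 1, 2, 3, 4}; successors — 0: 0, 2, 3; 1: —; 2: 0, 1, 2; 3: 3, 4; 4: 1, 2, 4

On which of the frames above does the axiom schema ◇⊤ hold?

The schema corresponds to seriality: ∀x ∃y Rxy.
(a): satisfies the condition.
(b): fails — world 0 has no successor.
(c): fails — world d has no successor.
(d): fails — world 1 has no successor.
Valid on: (a).

(a)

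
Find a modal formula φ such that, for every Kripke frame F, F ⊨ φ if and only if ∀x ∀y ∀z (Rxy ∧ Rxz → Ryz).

◇ψ → □◇ψ

A defining formula is ◇ψ → □◇ψ (the 5 axiom).
Suppose ◇ψ→□◇ψ is valid. Take Rxy, Rxz and set V(ψ)={y}. Then ◇ψ at x, so □◇ψ at x, so ◇ψ at z, so some w with Rzw has ψ; w=y, i.e. Rzy. By symmetry of the argument, Ryz.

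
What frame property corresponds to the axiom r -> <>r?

reflexivity

This is a form of the T axiom.
Its frame correspondent is reflexivity — forall x Rxx.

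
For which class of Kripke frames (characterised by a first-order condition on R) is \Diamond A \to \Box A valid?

partial functionality

Suppose ◇A→□A is valid. Take Rxy, Rxz and set V(A)={y}. Then ◇A at x, so □A at x, so A at z, i.e. z=y.
Conversely, on a frame with partial functionality the schema holds at every world under every valuation.
So the correspondent is partial functionality.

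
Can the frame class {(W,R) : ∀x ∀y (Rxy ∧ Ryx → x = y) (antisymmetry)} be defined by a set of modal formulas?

If a class were modally definable it would be closed under surjective bounded morphisms (Goldblatt–Thomason).
The 4-cycle (worlds 0,1,2,3 with 0→1→2→3→0) is antisymmetric. Sending even-indexed worlds to a and odd-indexed worlds to b is a surjective bounded morphism onto the two-world frame with a↔b, which is not antisymmetric.
So no modal formula (or set of formulas) defines exactly the antisymmetric frames.

No — not modally definable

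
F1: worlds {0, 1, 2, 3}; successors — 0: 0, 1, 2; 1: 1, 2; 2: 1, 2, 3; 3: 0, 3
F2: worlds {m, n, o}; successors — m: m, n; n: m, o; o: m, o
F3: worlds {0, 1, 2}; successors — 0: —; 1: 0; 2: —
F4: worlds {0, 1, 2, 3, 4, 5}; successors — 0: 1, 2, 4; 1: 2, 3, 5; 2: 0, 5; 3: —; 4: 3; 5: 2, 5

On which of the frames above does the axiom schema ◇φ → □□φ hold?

F3

The schema corresponds to a generalized confluence (Geach) condition: ∀x ∀y ∀z ((xRy ∧ xR²z) → ∃w (y = w ∧ z = w)).
F1: fails — 0R0, 0R²1 but 0 ≠ 1.
F2: fails — mRm, mR²n but m ≠ n.
F3: holds.
F4: fails — 0R1, 0R²0 but 1 ≠ 0.
Valid on: F3.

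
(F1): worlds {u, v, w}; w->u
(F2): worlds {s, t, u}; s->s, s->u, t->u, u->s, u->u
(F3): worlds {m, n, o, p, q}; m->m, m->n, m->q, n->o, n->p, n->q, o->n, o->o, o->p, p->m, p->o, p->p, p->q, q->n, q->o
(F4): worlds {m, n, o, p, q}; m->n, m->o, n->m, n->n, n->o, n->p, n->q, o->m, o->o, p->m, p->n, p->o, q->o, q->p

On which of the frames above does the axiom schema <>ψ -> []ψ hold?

(F1)

The schema corresponds to partial functionality: forall x forall y forall z (Rxy & Rxz -> y = z).
(F1): condition met.
(F2): fails — s sees both s and u.
(F3): fails — m sees both m and n.
(F4): fails — m sees both n and o.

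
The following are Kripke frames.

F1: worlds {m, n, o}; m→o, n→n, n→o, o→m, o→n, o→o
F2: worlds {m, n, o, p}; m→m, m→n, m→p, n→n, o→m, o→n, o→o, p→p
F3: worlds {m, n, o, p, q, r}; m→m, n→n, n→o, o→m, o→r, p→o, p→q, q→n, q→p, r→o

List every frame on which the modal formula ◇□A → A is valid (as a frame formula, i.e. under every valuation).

F1

Frame correspondent (Sahlqvist): ∀x ∀y (xRy → ∃w (yRw ∧ x = w)) — i.e. a generalized confluence (Geach) condition.
F1: condition met.
F2: fails — mRn but no w with nRw and m=w.
F3: fails — nRo but no w with oRw and n=w.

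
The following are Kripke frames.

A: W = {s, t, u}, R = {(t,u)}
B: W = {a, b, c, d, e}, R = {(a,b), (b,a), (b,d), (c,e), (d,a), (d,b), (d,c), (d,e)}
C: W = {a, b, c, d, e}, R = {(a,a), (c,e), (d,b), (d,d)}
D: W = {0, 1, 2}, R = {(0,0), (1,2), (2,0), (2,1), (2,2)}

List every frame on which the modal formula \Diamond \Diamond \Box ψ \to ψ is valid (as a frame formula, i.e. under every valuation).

This is the axiom for a generalized confluence (Geach) condition; its first-order frame correspondent is \forall x \forall y (x R^2 y \to \exists w (yRw \wedge x = w)).
A: condition met.
B: fails — aR²a but no w with aRw and a=w.
C: fails — dR²b but no w with bRw and d=w.
D: fails — 1R²0 but no w with 0Rw and 1=w.

A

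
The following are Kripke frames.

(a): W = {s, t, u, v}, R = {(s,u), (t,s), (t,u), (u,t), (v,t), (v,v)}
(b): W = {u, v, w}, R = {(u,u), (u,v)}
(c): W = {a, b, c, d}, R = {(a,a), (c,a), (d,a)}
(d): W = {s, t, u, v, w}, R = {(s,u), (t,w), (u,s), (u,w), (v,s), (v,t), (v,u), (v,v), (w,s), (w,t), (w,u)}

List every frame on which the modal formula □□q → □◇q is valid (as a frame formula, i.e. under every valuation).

(a), (c), (d)

The schema corresponds to a generalized confluence (Geach) condition: ∀x ∀z (xRz → ∃w (xR²w ∧ zRw)).
(a): satisfies the condition.
(b): fails — uRv but no t with uR²t and vRt.
(c): satisfies the condition.
(d): satisfies the condition.
Valid on: (a), (c), (d).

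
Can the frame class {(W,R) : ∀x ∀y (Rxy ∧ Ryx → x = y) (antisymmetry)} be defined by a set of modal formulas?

If a class were modally definable it would be closed under surjective bounded morphisms (Goldblatt–Thomason).
The 8-cycle (worlds w0,w1,w2,w3,w4,w5,w6,w7 with w0→w1→w2→w3→w4→w5→w6→w7→w0) is antisymmetric. Sending even-indexed worlds to s and odd-indexed worlds to t is a surjective bounded morphism onto the two-world frame with s↔t, which is not antisymmetric.
So no modal formula (or set of formulas) defines exactly the antisymmetric frames.

No — not modally definable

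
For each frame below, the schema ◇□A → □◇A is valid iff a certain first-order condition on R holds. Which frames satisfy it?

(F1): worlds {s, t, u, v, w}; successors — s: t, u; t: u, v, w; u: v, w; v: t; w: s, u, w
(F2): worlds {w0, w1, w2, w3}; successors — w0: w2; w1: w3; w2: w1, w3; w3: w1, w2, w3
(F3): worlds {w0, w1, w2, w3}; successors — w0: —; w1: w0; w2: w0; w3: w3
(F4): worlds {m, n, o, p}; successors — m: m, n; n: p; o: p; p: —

Frame correspondent (Sahlqvist): ∀x ∀y ∀z (Rxy ∧ Rxz → ∃w (Ryw ∧ Rzw)) — i.e. convergence.
(F1): fails — Rtv and Rtw but v and w have no common successor.
(F2): ✓.
(F3): fails — Rw1w0 and Rw1w0 but w0 and w0 have no common successor.
(F4): fails — Rmn and Rmm but n and m have no common successor.

(F2)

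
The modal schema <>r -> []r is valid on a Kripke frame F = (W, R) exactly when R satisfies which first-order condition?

partial functionality

Suppose ◇r→□r is valid. Take Rxy, Rxz and set V(r)={y}. Then ◇r at x, so □r at x, so r at z, i.e. z=y.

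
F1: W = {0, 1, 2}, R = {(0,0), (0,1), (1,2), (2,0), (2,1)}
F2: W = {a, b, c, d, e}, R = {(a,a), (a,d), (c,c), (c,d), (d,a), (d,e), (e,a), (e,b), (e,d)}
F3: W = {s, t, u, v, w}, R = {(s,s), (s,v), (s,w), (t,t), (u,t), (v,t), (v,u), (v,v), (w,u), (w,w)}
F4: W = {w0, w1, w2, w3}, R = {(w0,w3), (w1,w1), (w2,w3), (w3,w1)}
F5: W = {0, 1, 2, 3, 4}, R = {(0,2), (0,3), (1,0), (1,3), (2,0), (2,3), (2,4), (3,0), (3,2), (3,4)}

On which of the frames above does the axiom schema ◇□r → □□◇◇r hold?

F4

This is the axiom for a generalized confluence (Geach) condition; its first-order frame correspondent is ∀x ∀y ∀z ((xRy ∧ xR²z) → ∃w (yRw ∧ zR²w)).
F1: fails — 0R1, 0R²1 but no w with 1Rw and 1R²w.
F2: fails — dRa, dR²b but no w with aRw and bR²w.
F3: fails — sRs, sR²t but no w* with sRw* and tR²w*.
F4: ✓.
F5: fails — 0R2, 0R²4 but no w with 2Rw and 4R²w.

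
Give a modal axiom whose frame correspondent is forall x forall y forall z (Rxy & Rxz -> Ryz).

The condition is the Euclidean property. The 5 schema ◇r → □◇r defines it.

◇r → □◇r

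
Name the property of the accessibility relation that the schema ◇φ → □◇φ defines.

Suppose ◇φ→□◇φ is valid. Take Rxy, Rxz and set V(φ)={y}. Then ◇φ at x, so □◇φ at x, so ◇φ at z, so some w with Rzw has φ; w=y, i.e. Rzy. By symmetry of the argument, Ryz.
The converse is a direct semantic check.
Frame condition: ∀x ∀y ∀z (Rxy ∧ Rxz → Ryz).

the Euclidean property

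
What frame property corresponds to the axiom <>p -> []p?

partial functionality: forall x forall y forall z (Rxy & Rxz -> y = z)

Suppose ◇p→□p is valid. Take Rxy, Rxz and set V(p)={y}. Then ◇p at x, so □p at x, so p at z, i.e. z=y.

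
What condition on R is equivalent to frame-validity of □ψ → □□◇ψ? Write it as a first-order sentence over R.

This is a Sahlqvist (Geach-type) schema ◇^0□^1ψ → □^2◇^1ψ.
Minimal-valuation argument: fix x; take any y with xR^0y and any z with xR^2z. Set V(ψ) to the set of worlds R-reachable from y in exactly 1 step. Then □^1ψ holds at y, so the antecedent holds at x; validity forces ◇^1ψ at z, giving a w with zR^1w and yR^1w.
First-order correspondent: ∀x ∀z (xR²z → ∃w (xRw ∧ zRw)).

∀x ∀z (xR²z → ∃w (xRw ∧ zRw))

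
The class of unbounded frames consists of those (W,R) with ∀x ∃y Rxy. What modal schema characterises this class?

A defining formula is □p → ◇p (the D axiom).

□p → ◇p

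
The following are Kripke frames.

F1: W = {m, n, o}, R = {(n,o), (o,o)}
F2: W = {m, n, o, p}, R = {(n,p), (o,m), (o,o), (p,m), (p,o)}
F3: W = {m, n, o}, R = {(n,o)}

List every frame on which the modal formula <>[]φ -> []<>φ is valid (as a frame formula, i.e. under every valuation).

F1

The schema corresponds to convergence: forall x forall y forall z (Rxy & Rxz -> exists w (Ryw & Rzw)).
F1: condition met.
F2: fails — Rom and Rom but m and m have no common successor.
F3: fails — Rno and Rno but o and o have no common successor.
Valid on: F1.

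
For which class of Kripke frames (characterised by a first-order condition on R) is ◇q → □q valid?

Suppose ◇q→□q is valid. Take Rxy, Rxz and set V(q)={y}. Then ◇q at x, so □q at x, so q at z, i.e. z=y.
The converse is a direct semantic check.
Frame condition: ∀x ∀y ∀z (Rxy ∧ Rxz → y = z).

partial functionality: ∀x ∀y ∀z (Rxy ∧ Rxz → y = z)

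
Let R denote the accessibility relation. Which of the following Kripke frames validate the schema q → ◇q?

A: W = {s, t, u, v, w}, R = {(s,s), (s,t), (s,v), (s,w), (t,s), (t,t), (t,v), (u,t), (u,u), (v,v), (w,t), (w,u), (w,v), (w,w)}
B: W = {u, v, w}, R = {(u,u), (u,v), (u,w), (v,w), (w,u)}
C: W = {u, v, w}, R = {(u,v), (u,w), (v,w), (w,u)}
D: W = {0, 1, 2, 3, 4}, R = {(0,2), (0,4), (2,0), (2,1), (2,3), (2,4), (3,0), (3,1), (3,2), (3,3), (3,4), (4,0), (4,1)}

A

Frame correspondent (Sahlqvist): ∀x Rxx — i.e. reflexivity.
A: holds.
B: fails — world v does not see itself.
C: fails — world u does not see itself.
D: fails — world 0 does not see itself.
Valid on: A.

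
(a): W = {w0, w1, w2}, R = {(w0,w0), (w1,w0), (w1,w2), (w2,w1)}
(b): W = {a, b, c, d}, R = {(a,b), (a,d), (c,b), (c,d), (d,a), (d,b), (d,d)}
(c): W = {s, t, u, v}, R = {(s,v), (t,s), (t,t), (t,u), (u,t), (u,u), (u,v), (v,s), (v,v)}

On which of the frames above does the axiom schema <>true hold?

(a), (c)

This is the axiom for seriality; its first-order frame correspondent is forall x exists y Rxy.
(a): ✓.
(b): fails — world b has no successor.
(c): ✓.
Valid on: (a), (c).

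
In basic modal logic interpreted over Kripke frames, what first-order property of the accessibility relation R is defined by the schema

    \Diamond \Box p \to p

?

This is frame-equivalent to p → □◇p (substitute ¬p for p and contrapose).
Suppose p→□◇p is valid. Take Rxy and set V(p)={x}. Then p at x, so □◇p at x, so ◇p at y, so some z with Ryz has p; z=x, i.e. Ryx.
The converse is a direct semantic check.
So the correspondent is symmetry.

Symmetry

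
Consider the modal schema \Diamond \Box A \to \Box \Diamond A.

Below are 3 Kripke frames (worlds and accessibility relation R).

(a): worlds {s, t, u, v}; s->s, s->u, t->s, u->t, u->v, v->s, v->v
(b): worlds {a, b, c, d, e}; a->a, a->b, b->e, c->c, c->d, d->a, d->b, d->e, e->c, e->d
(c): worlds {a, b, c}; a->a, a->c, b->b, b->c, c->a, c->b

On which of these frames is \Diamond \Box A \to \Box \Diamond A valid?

(c)

This is the axiom for convergence; its first-order frame correspondent is \forall x \forall y \forall z (Rxy \wedge Rxz \to \exists w (Ryw \wedge Rzw)).
(a): fails — Rsu and Rss but u and s have no common successor.
(b): fails — Rab and Raa but b and a have no common successor.
(c): holds.
Valid on: (c).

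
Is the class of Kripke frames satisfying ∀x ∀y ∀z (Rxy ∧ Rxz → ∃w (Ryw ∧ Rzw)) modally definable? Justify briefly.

The condition is convergence. A defining modal formula is ◇□q → □◇q.

Yes — defined by ◇□q → □◇q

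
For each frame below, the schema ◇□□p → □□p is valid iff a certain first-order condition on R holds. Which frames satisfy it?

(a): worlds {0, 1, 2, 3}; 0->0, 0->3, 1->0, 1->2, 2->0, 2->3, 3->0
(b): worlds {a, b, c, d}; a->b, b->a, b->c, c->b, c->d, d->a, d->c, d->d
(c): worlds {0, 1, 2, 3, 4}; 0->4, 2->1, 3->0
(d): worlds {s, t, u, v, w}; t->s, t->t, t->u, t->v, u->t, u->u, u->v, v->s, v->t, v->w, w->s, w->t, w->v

(a)

This is the axiom for a generalized confluence (Geach) condition; its first-order frame correspondent is ∀x ∀y ∀z ((xRy ∧ xR²z) → ∃w (yR²w ∧ z = w)).
(a): satisfies the condition.
(b): fails — aRb, aR²a but no w with bR²w and a=w.
(c): fails — 3R0, 3R²4 but no w with 0R²w and 4=w.
(d): fails — tRs, tR²s but no w* with sR²w* and s=w*.
Valid on: (a).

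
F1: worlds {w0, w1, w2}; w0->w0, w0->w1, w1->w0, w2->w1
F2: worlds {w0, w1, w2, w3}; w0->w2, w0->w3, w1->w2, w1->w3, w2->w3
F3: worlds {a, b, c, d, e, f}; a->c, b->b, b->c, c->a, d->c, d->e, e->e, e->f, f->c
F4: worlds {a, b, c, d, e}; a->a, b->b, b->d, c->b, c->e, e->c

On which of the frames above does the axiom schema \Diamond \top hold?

Frame correspondent (Sahlqvist): \forall x \exists y Rxy — i.e. seriality.
F1: ✓.
F2: fails — world w3 has no successor.
F3: ✓.
F4: fails — world d has no successor.
Valid on: F1, F3.

F1, F3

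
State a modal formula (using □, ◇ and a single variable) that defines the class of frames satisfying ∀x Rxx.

The condition is reflexivity. The T schema □r → r defines it.
Suppose □r→r is valid. At any x set V(r)={w : Rxw}. Then □r holds at x, so r holds at x, i.e. Rxx.

□r → r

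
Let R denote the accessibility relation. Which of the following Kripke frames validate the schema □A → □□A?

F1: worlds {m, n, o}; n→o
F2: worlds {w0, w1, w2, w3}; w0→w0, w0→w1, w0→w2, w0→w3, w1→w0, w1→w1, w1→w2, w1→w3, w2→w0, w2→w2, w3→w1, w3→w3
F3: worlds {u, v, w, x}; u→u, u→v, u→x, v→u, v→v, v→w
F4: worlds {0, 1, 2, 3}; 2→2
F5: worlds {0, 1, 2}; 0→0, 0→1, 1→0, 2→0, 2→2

This is the axiom for transitivity; its first-order frame correspondent is ∀x ∀y ∀z (Rxy ∧ Ryz → Rxz).
F1: holds.
F2: fails — Rw3w1 and Rw1w0 but not Rw3w0.
F3: fails — Ruv and Rvw but not Ruw.
F4: holds.
F5: fails — R10 and R01 but not R11.
Valid on: F1, F4.

F1, F4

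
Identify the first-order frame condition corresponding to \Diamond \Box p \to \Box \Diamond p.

Suppose ◇□p→□◇p is valid. Take Rxy, Rxz and set V(p)={w : Ryw}. Then □p at y so ◇□p at x, so □◇p at x, so ◇p at z, giving w with Rzw and Ryw.

convergence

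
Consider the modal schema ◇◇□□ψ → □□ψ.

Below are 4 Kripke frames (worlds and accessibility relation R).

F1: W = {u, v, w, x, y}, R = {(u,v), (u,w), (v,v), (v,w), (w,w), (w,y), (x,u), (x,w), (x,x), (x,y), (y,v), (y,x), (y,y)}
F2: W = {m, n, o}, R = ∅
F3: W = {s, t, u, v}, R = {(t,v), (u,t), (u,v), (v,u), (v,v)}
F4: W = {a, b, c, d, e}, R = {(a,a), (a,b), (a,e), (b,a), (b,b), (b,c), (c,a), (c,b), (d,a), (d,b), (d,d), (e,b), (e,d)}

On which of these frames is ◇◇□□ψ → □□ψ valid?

F2

This is the axiom for a generalized confluence (Geach) condition; its first-order frame correspondent is ∀x ∀y ∀z ((xR²y ∧ xR²z) → ∃w (yR²w ∧ z = w)).
F1: fails — wR²v, wR²x but no t with vR²t and x=t.
F2: satisfies the condition.
F3: fails — vR²t, vR²t but no w with tR²w and t=w.
F4: fails — aR²b, aR²d but no w with bR²w and d=w.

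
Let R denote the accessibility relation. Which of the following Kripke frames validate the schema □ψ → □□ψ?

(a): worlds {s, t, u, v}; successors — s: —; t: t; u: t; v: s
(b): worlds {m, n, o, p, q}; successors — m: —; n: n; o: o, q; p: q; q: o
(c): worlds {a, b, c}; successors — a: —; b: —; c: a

(a), (c)

The schema corresponds to transitivity: ∀x ∀y ∀z (Rxy ∧ Ryz → Rxz).
(a): condition met.
(b): fails — Rpq and Rqo but not Rpo.
(c): condition met.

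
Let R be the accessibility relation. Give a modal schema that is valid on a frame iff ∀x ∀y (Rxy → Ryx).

s → □◇s

The condition is symmetry. The B schema s → □◇s defines it.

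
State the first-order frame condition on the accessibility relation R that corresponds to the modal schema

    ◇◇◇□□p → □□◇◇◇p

∀x ∀y ∀z ((xR³y ∧ xR²z) → ∃w (yR²w ∧ zR³w))

This is a Sahlqvist (Geach-type) schema ◇^3□^2p → □^2◇^3p.
First-order correspondent: ∀x ∀y ∀z ((xR³y ∧ xR²z) → ∃w (yR²w ∧ zR³w)).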